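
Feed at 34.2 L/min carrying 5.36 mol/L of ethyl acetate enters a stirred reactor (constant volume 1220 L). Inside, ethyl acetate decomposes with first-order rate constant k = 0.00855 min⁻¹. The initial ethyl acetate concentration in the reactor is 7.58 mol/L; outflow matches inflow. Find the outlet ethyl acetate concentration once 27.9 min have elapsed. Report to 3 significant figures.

5.36 mol/L

Species balance: V dC/dt = Q C_in − Q C − k V C.
dC/dt = (Q/V) C_in − (Q/V + k) C; effective rate a = Q/V + k = 0.028033 + 0.00855 = 0.036583 min⁻¹.
C_ss = Q C_in/(Q + kV) = 4.1073 mol/L; C(t) = C_ss + (C₀ − C_ss) e^(−a t).
C(27.9) = 4.1073 + (3.4727)·e^(−0.036583·27.9) = 4.1073 + (3.4727)·0.36036 = 5.3587 mol/L.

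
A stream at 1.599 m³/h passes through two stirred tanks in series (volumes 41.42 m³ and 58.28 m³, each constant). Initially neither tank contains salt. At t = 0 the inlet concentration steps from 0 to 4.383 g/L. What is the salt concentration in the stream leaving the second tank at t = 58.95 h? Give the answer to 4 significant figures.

2.483 g/L

Species balance on tank i: dCᵢ/dt = (Cᵢ₋₁ − Cᵢ)/τᵢ with τᵢ = Vᵢ/Q.
τ₁ = 41.42/1.599 = 25.9037 h; τ₂ = 58.28/1.599 = 36.4478 h.
Tank 1: C₁ = C_in(1 − e^(−t/τ₁)). Tank 2 (τ₁ ≠ τ₂): C₂ = C_in[1 − (τ₁ e^(−t/τ₁) − τ₂ e^(−t/τ₂))/(τ₁ − τ₂)].
At t = 58.95: e^(−t/τ₁) = 0.102721, e^(−t/τ₂) = 0.198417.
C₂ = 4.383·[1 − (25.9037·0.102721 − 36.4478·0.198417)/(-10.5441)] = 4.383·0.566485 = 2.48291 g/L.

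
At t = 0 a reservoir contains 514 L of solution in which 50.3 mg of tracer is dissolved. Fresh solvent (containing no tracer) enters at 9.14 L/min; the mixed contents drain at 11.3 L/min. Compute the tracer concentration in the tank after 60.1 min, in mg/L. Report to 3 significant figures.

Let m(t) be the amount of tracer. Volume: V(t) = V₀ + (Q_in − Q_out) t = 514 − 2.1600 t; V(60.1) = 384.18 L.
Solute balance: dm/dt = 0 − Q_out C = −Q_out m/V(t).
Separate: dm/m = −Q_out dt/V(t) ⇒ ln(m/m₀) = −(Q_out/(Q_in−Q_out)) ln(V/V₀).
m = m₀ (V₀/V)^(Q_out/(Q_in−Q_out)) = 50.3 × (514/384.18)^(-5.2315) = 10.969 mg.
C = m/V = 10.969/384.18 = 0.028553 mg/L.

0.0286 mg/L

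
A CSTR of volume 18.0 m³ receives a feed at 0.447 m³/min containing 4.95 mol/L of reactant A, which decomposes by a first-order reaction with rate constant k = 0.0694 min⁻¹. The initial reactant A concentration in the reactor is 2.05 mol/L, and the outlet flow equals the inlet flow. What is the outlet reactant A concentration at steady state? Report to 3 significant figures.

1.30 mol/L

Species balance: V dC/dt = Q C_in − Q C − k V C.
Steady state (dC/dt = 0): C_ss = Q C_in/(Q + kV) = C_in/(1 + kV/Q).
C_ss = 0.447·4.95/(0.447 + 0.0694·18.0) = 2.2127/1.6962 = 1.3045 mol/L.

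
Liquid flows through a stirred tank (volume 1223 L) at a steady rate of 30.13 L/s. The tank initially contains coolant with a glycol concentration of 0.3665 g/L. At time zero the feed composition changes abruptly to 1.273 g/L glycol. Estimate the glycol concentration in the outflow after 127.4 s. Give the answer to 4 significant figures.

Mass balance on the solute (V constant): V dC/dt = Q(C_in − C).
Rewrite as dC/dt + C/τ = C_in/τ, τ = V/Q = 40.5908 s.
Solution: C(t) = C_in + (C₀ − C_in) e^(−t/τ).
C(127.4) = 1.273 + (0.3665 − 1.273)·e^(−127.4/40.5908) = 1.273 + (-0.906500)·0.0433415 = 1.23371 g/L.

1.234 g/L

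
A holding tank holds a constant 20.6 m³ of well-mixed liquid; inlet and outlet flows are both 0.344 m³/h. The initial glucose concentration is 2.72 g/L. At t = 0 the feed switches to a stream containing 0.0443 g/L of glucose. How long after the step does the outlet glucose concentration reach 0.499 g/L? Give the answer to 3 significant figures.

106 h

Transient balance on the dissolved component: V dC/dt = Q(C_in − C), so τ = V/Q = 59.884 h.
C(t) = C_in + (C₀ − C_in) e^(−t/τ). Set C = 0.499 and solve for t:
e^(−t/τ) = (C − C_in)/(C₀ − C_in) = (0.499 − 0.0443)/(2.72 − 0.0443) = 0.16994
t = −τ ln(…) = 59.884 × 1.7723 = 106.13 h.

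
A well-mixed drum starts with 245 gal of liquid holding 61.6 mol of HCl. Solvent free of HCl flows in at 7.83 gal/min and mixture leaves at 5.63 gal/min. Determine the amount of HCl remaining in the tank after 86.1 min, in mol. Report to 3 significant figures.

Total volume: dV/dt = Q_in − Q_out = 2.2000 gal/min, so V(t) = 245 + 2.2000 t and V(86.1) = 434.42 gal.
Solute balance: dm/dt = 0 − Q_out C = −Q_out m/V(t).
Separate: dm/m = −Q_out dt/V(t) ⇒ ln(m/m₀) = −(Q_out/(Q_in−Q_out)) ln(V/V₀).
m = m₀ (V₀/V)^(Q_out/(Q_in−Q_out)) = 61.6 × (245/434.42)^(2.5591) = 14.224 mol.

14.2 mol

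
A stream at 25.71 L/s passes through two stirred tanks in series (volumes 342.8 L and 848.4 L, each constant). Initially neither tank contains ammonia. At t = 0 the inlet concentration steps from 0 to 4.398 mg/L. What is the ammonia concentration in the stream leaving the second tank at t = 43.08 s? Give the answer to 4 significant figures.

Time constants: τᵢ = Vᵢ/Q for each well-mixed tank.
τ₁ = 342.8/25.71 = 13.3333 s; τ₂ = 848.4/25.71 = 32.9988 s.
Solving the cascade with C₁(0)=C₂(0)=0 gives C₂(t) = C_in[1 − (τ₁ e^(−t/τ₁) − τ₂ e^(−t/τ₂))/(τ₁ − τ₂)].
At t = 43.08: e^(−t/τ₁) = 0.0395180, e^(−t/τ₂) = 0.271037.
C₂ = 4.398·[1 − (13.3333·0.0395180 − 32.9988·0.271037)/(-19.6655)] = 4.398·0.571992 = 2.51562 mg/L.

2.516 mg/L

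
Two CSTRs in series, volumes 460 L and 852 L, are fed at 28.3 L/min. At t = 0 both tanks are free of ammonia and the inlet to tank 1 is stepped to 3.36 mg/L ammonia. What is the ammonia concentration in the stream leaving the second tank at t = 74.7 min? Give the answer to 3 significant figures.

Each tank obeys Vᵢ dCᵢ/dt = Q(Cᵢ₋₁ − Cᵢ), so τᵢ = Vᵢ/Q.
τ₁ = 460/28.3 = 16.254 min; τ₂ = 852/28.3 = 30.106 min.
Tank 1: C₁ = C_in(1 − e^(−t/τ₁)). Tank 2 (τ₁ ≠ τ₂): C₂ = C_in[1 − (τ₁ e^(−t/τ₁) − τ₂ e^(−t/τ₂))/(τ₁ − τ₂)].
At t = 74.7: e^(−t/τ₁) = 0.010095, e^(−t/τ₂) = 0.083640.
C₂ = 3.36·[1 − (16.254·0.010095 − 30.106·0.083640)/(-13.852)] = 3.36·0.83006 = 2.7890 mg/L.

2.79 mg/L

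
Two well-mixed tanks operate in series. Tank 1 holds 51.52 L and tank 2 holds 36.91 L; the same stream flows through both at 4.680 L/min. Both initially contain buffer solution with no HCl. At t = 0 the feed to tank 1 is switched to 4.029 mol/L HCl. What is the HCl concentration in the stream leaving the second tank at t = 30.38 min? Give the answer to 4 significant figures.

Time constants: τᵢ = Vᵢ/Q for each well-mixed tank.
τ₁ = 51.52/4.680 = 11.0085 min; τ₂ = 36.91/4.680 = 7.88675 min.
Solving the cascade with C₁(0)=C₂(0)=0 gives C₂(t) = C_in[1 − (τ₁ e^(−t/τ₁) − τ₂ e^(−t/τ₂))/(τ₁ − τ₂)].
At t = 30.38: e^(−t/τ₁) = 0.0633124, e^(−t/τ₂) = 0.0212366.
C₂ = 4.029·[1 − (11.0085·0.0633124 − 7.88675·0.0212366)/(3.12179)] = 4.029·0.830389 = 3.34564 mol/L.

3.346 mol/L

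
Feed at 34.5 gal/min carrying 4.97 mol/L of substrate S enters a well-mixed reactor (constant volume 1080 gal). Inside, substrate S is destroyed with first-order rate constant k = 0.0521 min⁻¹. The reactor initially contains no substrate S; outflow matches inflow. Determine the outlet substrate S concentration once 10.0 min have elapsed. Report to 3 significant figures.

1.07 mol/L

Species balance: V dC/dt = Q C_in − Q C − k V C.
dC/dt = (Q/V) C_in − (Q/V + k) C; effective rate a = Q/V + k = 0.031944 + 0.0521 = 0.084044 min⁻¹.
C_ss = Q C_in/(Q + kV) = 1.8890 mol/L; C(t) = C_ss + (C₀ − C_ss) e^(−a t).
C(10.0) = 1.8890 + (-1.8890)·e^(−0.084044·10.0) = 1.8890 + (-1.8890)·0.43152 = 1.0739 mol/L.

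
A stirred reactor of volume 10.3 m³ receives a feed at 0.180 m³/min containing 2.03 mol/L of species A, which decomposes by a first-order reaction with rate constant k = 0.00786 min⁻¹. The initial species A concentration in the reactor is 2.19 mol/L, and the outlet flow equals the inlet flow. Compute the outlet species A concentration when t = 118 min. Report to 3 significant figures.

1.44 mol/L

V dC/dt = Q(C_in − C) − k V C.
This is linear with rate a = Q/V + k = 0.025336 min⁻¹.
C_ss = Q C_in/(Q + kV) = 1.4002 mol/L; C(t) = C_ss + (C₀ − C_ss) e^(−a t).
C(118) = 1.4002 + (0.78977)·e^(−0.025336·118) = 1.4002 + (0.78977)·0.050307 = 1.4400 mol/L.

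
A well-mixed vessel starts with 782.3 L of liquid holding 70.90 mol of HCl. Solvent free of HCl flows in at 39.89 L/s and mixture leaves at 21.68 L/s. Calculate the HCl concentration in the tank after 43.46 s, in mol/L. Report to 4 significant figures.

0.01960 mol/L

Let m(t) be the amount of HCl. Volume: V(t) = V₀ + (Q_in − Q_out) t = 782.3 + 18.2100 t; V(43.46) = 1573.71 L.
No HCl enters, so dm/dt = −Q_out · (m/V).
dm/m = −Q_out dt/(V₀ + 18.2100 t); integrating gives ln(m/m₀) = −(Q_out/(Q_in−Q_out)) ln(V/V₀).
m = m₀ (V₀/V)^(Q_out/(Q_in−Q_out)) = 70.90 × (782.3/1573.71)^(1.19055) = 30.8498 mol.
C = m/V = 30.8498/1573.71 = 0.0196033 mol/L.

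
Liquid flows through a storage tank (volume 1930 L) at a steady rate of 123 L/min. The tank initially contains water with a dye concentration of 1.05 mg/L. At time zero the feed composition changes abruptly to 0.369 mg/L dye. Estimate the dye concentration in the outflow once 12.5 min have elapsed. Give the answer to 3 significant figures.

Mass balance on the solute (V constant): V dC/dt = Q(C_in − C).
So dC/dt = (C_in − C)/τ with τ = V/Q = 1930/123 = 15.691 min.
Integrating: C(t) = C_in + (C₀ − C_in) e^(−t/τ).
C(12.5) = 0.369 + (1.05 − 0.369)·e^(−12.5/15.691) = 0.369 + (0.68100)·0.45084 = 0.67603 mg/L.

0.676 mg/L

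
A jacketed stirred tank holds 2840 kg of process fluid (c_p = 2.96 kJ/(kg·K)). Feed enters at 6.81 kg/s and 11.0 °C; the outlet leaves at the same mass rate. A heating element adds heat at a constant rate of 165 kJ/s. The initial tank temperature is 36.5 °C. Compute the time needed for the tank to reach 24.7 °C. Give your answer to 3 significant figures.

477 s

Heat balance on the well-mixed liquid: M c_p dT/dt = ṁ c_p (T_in − T) + 165.
τ = M/ṁ = 417.03 s; T_ss = T_in + Q̇/(ṁ c_p) = 19.185 °C.
T(t) = T_ss + (T₀ − T_ss) e^(−t/τ). Set T = 24.7:
e^(−t/τ) = (24.7 − 19.185)/(36.5 − 19.185) = 0.31849
t = −417.03 · ln(0.31849) = 477.15 s.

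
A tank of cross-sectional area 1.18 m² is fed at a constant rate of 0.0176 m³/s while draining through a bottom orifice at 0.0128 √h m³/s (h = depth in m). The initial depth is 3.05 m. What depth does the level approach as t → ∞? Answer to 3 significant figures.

Level balance: A dh/dt = 0.0176 − 0.0128 √h. Setting dh/dt = 0:
Q_in = 0.0128 √h_ss ⇒ √h_ss = 0.0176/0.0128 = 1.3750.
h_ss = 1.3750² = 1.8906 m. (Since h₀ = 3.05 m > h_ss, the level will fall toward this value.)

1.89 m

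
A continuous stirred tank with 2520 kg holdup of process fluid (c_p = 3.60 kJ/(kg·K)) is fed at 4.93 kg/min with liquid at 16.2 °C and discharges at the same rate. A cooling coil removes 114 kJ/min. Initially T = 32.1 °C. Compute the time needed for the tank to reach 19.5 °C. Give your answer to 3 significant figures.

M c_p dT/dt = ṁ c_p (T_in − T) − Q̇.
τ = M/ṁ = 511.16 min; T_ss = T_in − Q̇/(ṁ c_p) = 9.7767 °C.
T(t) = T_ss + (T₀ − T_ss) e^(−t/τ). Set T = 19.5:
e^(−t/τ) = (19.5 − 9.7767)/(32.1 − 9.7767) = 0.43557
t = −511.16 · ln(0.43557) = 424.83 min.

425 min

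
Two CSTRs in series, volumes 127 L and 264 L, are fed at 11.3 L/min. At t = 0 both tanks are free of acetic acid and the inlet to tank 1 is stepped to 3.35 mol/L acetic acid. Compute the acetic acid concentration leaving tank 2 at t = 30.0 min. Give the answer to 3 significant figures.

1.78 mol/L

Each tank obeys Vᵢ dCᵢ/dt = Q(Cᵢ₋₁ − Cᵢ), so τᵢ = Vᵢ/Q.
τ₁ = 127/11.3 = 11.239 min; τ₂ = 264/11.3 = 23.363 min.
Tank 1: C₁ = C_in(1 − e^(−t/τ₁)). Tank 2 (τ₁ ≠ τ₂): C₂ = C_in[1 − (τ₁ e^(−t/τ₁) − τ₂ e^(−t/τ₂))/(τ₁ − τ₂)].
At t = 30.0: e^(−t/τ₁) = 0.069301, e^(−t/τ₂) = 0.27690.
C₂ = 3.35·[1 − (11.239·0.069301 − 23.363·0.27690)/(-12.124)] = 3.35·0.53065 = 1.7777 mol/L.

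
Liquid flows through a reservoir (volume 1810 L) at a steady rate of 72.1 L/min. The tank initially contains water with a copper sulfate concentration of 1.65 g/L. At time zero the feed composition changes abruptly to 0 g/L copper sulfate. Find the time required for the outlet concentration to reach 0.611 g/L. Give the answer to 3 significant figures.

24.9 min

Species balance: V dC/dt = Q(C_in − C) ⇒ τ = V/Q = 25.104 min.
C(t) = C_in + (C₀ − C_in) e^(−t/τ). Set C = 0.611 and solve for t:
e^(−t/τ) = (C − C_in)/(C₀ − C_in) = (0.611 − 0)/(1.65 − 0) = 0.37030
t = −τ ln(…) = 25.104 × 0.99343 = 24.939 min.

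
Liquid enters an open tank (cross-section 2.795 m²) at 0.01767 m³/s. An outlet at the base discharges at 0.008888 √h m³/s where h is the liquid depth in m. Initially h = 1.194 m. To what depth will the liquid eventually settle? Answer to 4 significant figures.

3.952 m

Level balance: A dh/dt = 0.01767 − 0.008888 √h. Setting dh/dt = 0:
Q_in = 0.008888 √h_ss ⇒ √h_ss = 0.01767/0.008888 = 1.98807.
h_ss = 1.98807² = 3.95244 m. (Since h₀ = 1.194 m < h_ss, the level will rise toward this value.)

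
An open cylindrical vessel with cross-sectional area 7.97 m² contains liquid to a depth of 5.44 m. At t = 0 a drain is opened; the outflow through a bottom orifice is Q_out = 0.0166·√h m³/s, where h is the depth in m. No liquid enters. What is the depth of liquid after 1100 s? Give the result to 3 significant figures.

A dh/dt = −Q_out = −0.0166 √h.
This is separable: 2 d(√h)/dt = −0.0166/A, so √h = √h₀ − (0.0166/(2A)) t.
√h = √5.44 − 0.0166·1100/(2·7.97) = 2.3324 − 1.1455 = 1.1868.
h = 1.1868² = 1.4086 m.

1.41 m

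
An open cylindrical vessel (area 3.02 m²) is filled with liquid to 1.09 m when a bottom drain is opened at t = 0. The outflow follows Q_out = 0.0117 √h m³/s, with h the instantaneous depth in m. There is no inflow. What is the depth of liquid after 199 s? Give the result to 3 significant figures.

Accumulation of liquid (constant cross-section A): A dh/dt = −0.0117 √h.
Separate and integrate: 2(√h − √h₀) = −(0.0117/A) t.
√h = √1.09 − 0.0117·199/(2·3.02) = 1.0440 − 0.38548 = 0.65855.
h = 0.65855² = 0.43369 m.

0.434 m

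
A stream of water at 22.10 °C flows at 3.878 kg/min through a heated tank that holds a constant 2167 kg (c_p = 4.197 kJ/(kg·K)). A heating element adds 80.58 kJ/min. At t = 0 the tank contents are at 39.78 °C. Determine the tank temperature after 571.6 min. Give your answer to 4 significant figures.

M c_p dT/dt = ṁ c_p (T_in − T) + Q̇.
Rearrange: dT/dt = (T_ss − T)/τ with τ = M/ṁ = 558.793 min and T_ss = T_in + Q̇/(ṁ c_p) = 27.0509 °C.
T approaches T_ss exponentially: T(t) = T_ss + (T₀ − T_ss) e^(−t/τ).
T(571.6) = 27.0509 + (12.7291)·e^(−571.6/558.793) = 27.0509 + (12.7291)·0.359544 = 31.6275 °C.

31.63 °C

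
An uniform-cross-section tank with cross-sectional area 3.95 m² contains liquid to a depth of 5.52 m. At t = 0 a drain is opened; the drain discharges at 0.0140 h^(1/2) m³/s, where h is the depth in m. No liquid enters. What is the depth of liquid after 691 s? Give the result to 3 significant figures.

1.27 m

With no inflow, A dh/dt = −0.0140 √h.
∫ h^(−1/2) dh = −(0.0140/A) ∫ dt, giving 2√h = 2√h₀ − (0.0140/A) t.
√h = √5.52 − 0.0140·691/(2·3.95) = 2.3495 − 1.2246 = 1.1249.
h = 1.1249² = 1.2654 m.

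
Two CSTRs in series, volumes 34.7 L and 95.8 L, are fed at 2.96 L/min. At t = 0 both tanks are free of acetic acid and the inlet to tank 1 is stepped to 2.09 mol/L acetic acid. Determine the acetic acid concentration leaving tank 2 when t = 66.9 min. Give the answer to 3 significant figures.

1.68 mol/L

Time constants: τᵢ = Vᵢ/Q for each well-mixed tank.
τ₁ = 34.7/2.96 = 11.723 min; τ₂ = 95.8/2.96 = 32.365 min.
Tank 1: C₁ = C_in(1 − e^(−t/τ₁)). Tank 2 (τ₁ ≠ τ₂): C₂ = C_in[1 − (τ₁ e^(−t/τ₁) − τ₂ e^(−t/τ₂))/(τ₁ − τ₂)].
At t = 66.9: e^(−t/τ₁) = 0.0033235, e^(−t/τ₂) = 0.12656.
C₂ = 2.09·[1 − (11.723·0.0033235 − 32.365·0.12656)/(-20.642)] = 2.09·0.80345 = 1.6792 mol/L.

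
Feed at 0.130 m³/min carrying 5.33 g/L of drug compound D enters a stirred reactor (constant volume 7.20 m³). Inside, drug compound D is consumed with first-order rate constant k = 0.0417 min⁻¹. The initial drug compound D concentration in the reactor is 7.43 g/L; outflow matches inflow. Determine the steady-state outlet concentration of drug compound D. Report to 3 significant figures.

Accumulation = in − out − consumed: V dC/dt = Q C_in − Q C − k V C.
Steady state (dC/dt = 0): C_ss = Q C_in/(Q + kV) = C_in/(1 + kV/Q).
C_ss = 0.130·5.33/(0.130 + 0.0417·7.20) = 0.69290/0.43024 = 1.6105 g/L.

1.61 g/L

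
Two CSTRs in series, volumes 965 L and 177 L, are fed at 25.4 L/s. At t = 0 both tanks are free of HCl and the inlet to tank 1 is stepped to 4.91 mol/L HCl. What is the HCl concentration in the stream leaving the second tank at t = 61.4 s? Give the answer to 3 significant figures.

3.72 mol/L

Species balance on tank i: dCᵢ/dt = (Cᵢ₋₁ − Cᵢ)/τᵢ with τᵢ = Vᵢ/Q.
τ₁ = 965/25.4 = 37.992 s; τ₂ = 177/25.4 = 6.9685 s.
Solving the cascade with C₁(0)=C₂(0)=0 gives C₂(t) = C_in[1 − (τ₁ e^(−t/τ₁) − τ₂ e^(−t/τ₂))/(τ₁ − τ₂)].
At t = 61.4: e^(−t/τ₁) = 0.19867, e^(−t/τ₂) = 0.00014907.
C₂ = 4.91·[1 − (37.992·0.19867 − 6.9685·0.00014907)/(31.024)] = 4.91·0.75674 = 3.7156 mol/L.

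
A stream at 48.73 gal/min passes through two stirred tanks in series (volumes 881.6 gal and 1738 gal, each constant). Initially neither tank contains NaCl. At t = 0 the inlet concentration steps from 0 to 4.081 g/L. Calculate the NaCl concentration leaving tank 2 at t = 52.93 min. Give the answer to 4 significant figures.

2.429 g/L

Species balance on tank i: dCᵢ/dt = (Cᵢ₋₁ − Cᵢ)/τᵢ with τᵢ = Vᵢ/Q.
τ₁ = 881.6/48.73 = 18.0915 min; τ₂ = 1738/48.73 = 35.6659 min.
Tank 1: C₁ = C_in(1 − e^(−t/τ₁)). Tank 2 (τ₁ ≠ τ₂): C₂ = C_in[1 − (τ₁ e^(−t/τ₁) − τ₂ e^(−t/τ₂))/(τ₁ − τ₂)].
At t = 52.93: e^(−t/τ₁) = 0.0536282, e^(−t/τ₂) = 0.226718.
C₂ = 4.081·[1 − (18.0915·0.0536282 − 35.6659·0.226718)/(-17.5744)] = 4.081·0.595100 = 2.42860 g/L.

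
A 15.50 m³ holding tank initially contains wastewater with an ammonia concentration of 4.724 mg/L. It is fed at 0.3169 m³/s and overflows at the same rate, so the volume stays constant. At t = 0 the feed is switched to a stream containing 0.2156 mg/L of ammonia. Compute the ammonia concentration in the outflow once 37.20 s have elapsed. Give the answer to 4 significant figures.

2.323 mg/L

Species balance on the tank: V dC/dt = Q(C_in − C).
Rewrite as dC/dt + C/τ = C_in/τ, τ = V/Q = 48.9113 s.
This is linear first-order; C(t) = C_in + (C₀ − C_in) e^(−t/τ).
C(37.20) = 0.2156 + (4.724 − 0.2156)·e^(−37.20/48.9113) = 0.2156 + (4.50840)·0.467405 = 2.32285 mg/L.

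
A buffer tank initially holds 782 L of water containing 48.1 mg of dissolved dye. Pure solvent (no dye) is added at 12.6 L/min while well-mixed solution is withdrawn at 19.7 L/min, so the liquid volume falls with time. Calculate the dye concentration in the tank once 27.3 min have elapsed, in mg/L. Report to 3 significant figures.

0.0371 mg/L

Let m(t) be the amount of dye. Volume: V(t) = V₀ + (Q_in − Q_out) t = 782 − 7.1000 t; V(27.3) = 588.17 L.
No dye enters, so dm/dt = −Q_out · (m/V).
dm/m = −Q_out dt/(V₀ − 7.1000 t); integrating gives ln(m/m₀) = −(Q_out/(Q_in−Q_out)) ln(V/V₀).
m = m₀ (V₀/V)^(Q_out/(Q_in−Q_out)) = 48.1 × (782/588.17)^(-2.7746) = 21.823 mg.
C = m/V = 21.823/588.17 = 0.037103 mg/L.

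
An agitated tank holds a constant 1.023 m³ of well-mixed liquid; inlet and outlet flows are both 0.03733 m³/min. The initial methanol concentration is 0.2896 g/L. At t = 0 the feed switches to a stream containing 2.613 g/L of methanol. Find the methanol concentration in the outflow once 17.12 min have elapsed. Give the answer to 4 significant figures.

Unsteady species balance (constant V, well mixed): V dC/dt = Q(C_in − C).
Rewrite as dC/dt + C/τ = C_in/τ, τ = V/Q = 27.4042 min.
This is linear first-order; C(t) = C_in + (C₀ − C_in) e^(−t/τ).
C(17.12) = 2.613 + (0.2896 − 2.613)·e^(−17.12/27.4042) = 2.613 + (-2.32340)·0.535411 = 1.36903 g/L.

1.369 g/L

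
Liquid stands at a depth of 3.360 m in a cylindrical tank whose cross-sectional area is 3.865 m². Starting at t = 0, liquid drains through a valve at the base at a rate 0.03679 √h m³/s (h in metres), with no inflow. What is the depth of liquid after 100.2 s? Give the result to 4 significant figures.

1.839 m

With no inflow, A dh/dt = −0.03679 √h.
Separate and integrate: 2(√h − √h₀) = −(0.03679/A) t.
√h = √3.360 − 0.03679·100.2/(2·3.865) = 1.83303 − 0.476890 = 1.35614.
h = 1.35614² = 1.83912 m.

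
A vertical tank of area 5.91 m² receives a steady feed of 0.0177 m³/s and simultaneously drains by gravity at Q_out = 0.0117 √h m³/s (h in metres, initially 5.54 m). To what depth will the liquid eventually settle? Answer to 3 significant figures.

Level balance: A dh/dt = 0.0177 − 0.0117 √h. Setting dh/dt = 0:
Q_in = 0.0117 √h_ss ⇒ √h_ss = 0.0177/0.0117 = 1.5128.
h_ss = 1.5128² = 2.2886 m. (Since h₀ = 5.54 m > h_ss, the level will fall toward this value.)

2.29 m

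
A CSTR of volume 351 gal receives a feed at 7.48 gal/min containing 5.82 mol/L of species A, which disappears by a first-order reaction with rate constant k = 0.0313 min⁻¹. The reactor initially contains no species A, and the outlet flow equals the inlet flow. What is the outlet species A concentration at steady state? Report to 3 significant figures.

Accumulation = in − out − consumed: V dC/dt = Q C_in − Q C − k V C.
At steady state: 0 = Q C_in − (Q + kV) C_ss, so C_ss = Q C_in/(Q + kV).
C_ss = 7.48·5.82/(7.48 + 0.0313·351) = 43.534/18.466 = 2.3575 mol/L.

2.36 mol/L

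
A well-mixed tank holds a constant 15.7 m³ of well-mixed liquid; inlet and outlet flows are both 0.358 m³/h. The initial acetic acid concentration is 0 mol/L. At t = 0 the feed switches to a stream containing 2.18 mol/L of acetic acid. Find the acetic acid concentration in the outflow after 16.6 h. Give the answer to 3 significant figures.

Unsteady species balance (constant V, well mixed): V dC/dt = Q(C_in − C).
Time constant τ = V/Q = 15.7/0.358 = 43.855 h.
Solution: C(t) = C_in + (C₀ − C_in) e^(−t/τ).
C(16.6) = 2.18 + (0 − 2.18)·e^(−16.6/43.855) = 2.18 + (-2.1800)·0.68487 = 0.68698 mol/L.

0.687 mol/L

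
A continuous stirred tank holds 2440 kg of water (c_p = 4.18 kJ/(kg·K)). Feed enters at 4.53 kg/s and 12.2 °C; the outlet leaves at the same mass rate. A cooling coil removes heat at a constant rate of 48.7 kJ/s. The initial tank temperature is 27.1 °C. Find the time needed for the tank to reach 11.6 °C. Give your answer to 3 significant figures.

1180 s

M c_p dT/dt = ṁ c_p (T_in − T) − Q̇.
τ = M/ṁ = 538.63 s; T_ss = T_in − Q̇/(ṁ c_p) = 9.6281 °C.
T(t) = T_ss + (T₀ − T_ss) e^(−t/τ). Set T = 11.6:
e^(−t/τ) = (11.6 − 9.6281)/(27.1 − 9.6281) = 0.11286
t = −538.63 · ln(0.11286) = 1175.1 s.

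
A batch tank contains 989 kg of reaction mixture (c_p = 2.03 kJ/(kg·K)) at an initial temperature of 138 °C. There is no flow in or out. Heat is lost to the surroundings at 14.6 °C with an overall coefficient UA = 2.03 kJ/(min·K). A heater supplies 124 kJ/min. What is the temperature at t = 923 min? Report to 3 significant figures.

Lumped-capacitance energy balance: M c_p dT/dt = UA(T_amb − T) + Q̇.
dT/dt = (T_ss − T)/τ with T_ss = T_amb + Q̇/UA = 14.6 + 124/2.03 = 75.684 °C, τ = M c_p/UA = 989·2.03/2.03 = 989.00 min.
Solution: T(t) = T_ss + (T₀ − T_ss) e^(−t/τ).
T(923) = 75.684 + (62.316)·0.39327 = 100.19 °C.

100 °C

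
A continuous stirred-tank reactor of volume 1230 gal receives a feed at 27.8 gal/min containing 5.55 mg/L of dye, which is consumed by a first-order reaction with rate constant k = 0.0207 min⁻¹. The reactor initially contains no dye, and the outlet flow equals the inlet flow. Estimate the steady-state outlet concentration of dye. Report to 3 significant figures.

V dC/dt = Q(C_in − C) − k V C.
At steady state: 0 = Q C_in − (Q + kV) C_ss, so C_ss = Q C_in/(Q + kV).
C_ss = 27.8·5.55/(27.8 + 0.0207·1230) = 154.29/53.261 = 2.8969 mg/L.

2.90 mg/L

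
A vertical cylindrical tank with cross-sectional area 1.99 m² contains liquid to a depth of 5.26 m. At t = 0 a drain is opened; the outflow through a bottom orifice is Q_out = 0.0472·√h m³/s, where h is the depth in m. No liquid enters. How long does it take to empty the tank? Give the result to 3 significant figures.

Accumulation of liquid (constant cross-section A): A dh/dt = −0.0472 √h.
This is separable: 2 d(√h)/dt = −0.0472/A, so √h = √h₀ − (0.0472/(2A)) t.
Tank is empty when √h = 0: t_empty = 2A√h₀/0.0472.
t_empty = 2·1.99·√5.26/0.0472 = 3.9800·2.2935/0.0472 = 193.39 s.

193 s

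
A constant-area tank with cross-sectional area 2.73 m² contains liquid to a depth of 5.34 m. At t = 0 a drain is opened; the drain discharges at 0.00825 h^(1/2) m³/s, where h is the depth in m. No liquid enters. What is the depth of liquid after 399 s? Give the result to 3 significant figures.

With no inflow, A dh/dt = −0.00825 √h.
∫ h^(−1/2) dh = −(0.00825/A) ∫ dt, giving 2√h = 2√h₀ − (0.00825/A) t.
√h = √5.34 − 0.00825·399/(2·2.73) = 2.3108 − 0.60288 = 1.7080.
h = 1.7080² = 2.9171 m.

2.92 m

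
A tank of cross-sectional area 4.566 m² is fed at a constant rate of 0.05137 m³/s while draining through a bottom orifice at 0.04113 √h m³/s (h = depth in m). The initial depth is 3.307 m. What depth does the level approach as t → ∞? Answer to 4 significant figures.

A dh/dt = Q_in − 0.04113 √h. Steady state requires inflow = outflow:
Q_in = 0.04113 √h_ss ⇒ √h_ss = 0.05137/0.04113 = 1.24897.
h_ss = 1.24897² = 1.55992 m. (Since h₀ = 3.307 m > h_ss, the level will fall toward this value.)

1.560 m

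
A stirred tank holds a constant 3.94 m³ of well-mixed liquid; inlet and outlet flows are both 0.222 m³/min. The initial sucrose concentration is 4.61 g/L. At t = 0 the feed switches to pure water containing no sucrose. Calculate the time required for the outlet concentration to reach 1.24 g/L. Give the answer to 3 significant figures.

23.3 min

Accumulation = in − out for the solute gives V dC/dt = Q(C_in − C), so τ = V/Q = 17.748 min.
C(t) = C_in + (C₀ − C_in) e^(−t/τ). Set C = 1.24 and solve for t:
e^(−t/τ) = (C − C_in)/(C₀ − C_in) = (1.24 − 0)/(4.61 − 0) = 0.26898
t = −τ ln(…) = 17.748 × 1.3131 = 23.305 min.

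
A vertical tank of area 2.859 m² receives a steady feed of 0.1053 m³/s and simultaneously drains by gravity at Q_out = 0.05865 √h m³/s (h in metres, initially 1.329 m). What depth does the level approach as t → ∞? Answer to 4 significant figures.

3.223 m

A dh/dt = Q_in − 0.05865 √h. Steady state requires inflow = outflow:
Q_in = 0.05865 √h_ss ⇒ √h_ss = 0.1053/0.05865 = 1.79540.
h_ss = 1.79540² = 3.22345 m. (Since h₀ = 1.329 m < h_ss, the level will rise toward this value.)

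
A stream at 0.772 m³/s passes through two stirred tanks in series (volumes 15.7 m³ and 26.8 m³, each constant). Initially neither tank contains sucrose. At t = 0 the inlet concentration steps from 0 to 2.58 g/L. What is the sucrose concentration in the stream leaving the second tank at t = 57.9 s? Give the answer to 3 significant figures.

1.62 g/L

Each tank obeys Vᵢ dCᵢ/dt = Q(Cᵢ₋₁ − Cᵢ), so τᵢ = Vᵢ/Q.
τ₁ = 15.7/0.772 = 20.337 s; τ₂ = 26.8/0.772 = 34.715 s.
Solving the cascade with C₁(0)=C₂(0)=0 gives C₂(t) = C_in[1 − (τ₁ e^(−t/τ₁) − τ₂ e^(−t/τ₂))/(τ₁ − τ₂)].
At t = 57.9: e^(−t/τ₁) = 0.058015, e^(−t/τ₂) = 0.18865.
C₂ = 2.58·[1 − (20.337·0.058015 − 34.715·0.18865)/(-14.378)] = 2.58·0.62658 = 1.6166 g/L.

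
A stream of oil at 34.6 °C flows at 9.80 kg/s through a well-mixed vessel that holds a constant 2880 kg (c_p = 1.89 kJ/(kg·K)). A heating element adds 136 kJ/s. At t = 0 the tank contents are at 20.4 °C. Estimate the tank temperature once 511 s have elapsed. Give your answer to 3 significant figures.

M c_p dT/dt = ṁ c_p (T_in − T) + Q̇.
τ = M/ṁ = 293.88 s; T_ss = T_in + Q̇/(ṁ c_p) = 34.6 + 136/(9.80·1.89) = 41.943 °C.
Solution: T(t) = T_ss + (T₀ − T_ss) e^(−t/τ).
T(511) = 41.943 + (-21.543)·e^(−511/293.88) = 41.943 + (-21.543)·0.17573 = 38.157 °C.

38.2 °C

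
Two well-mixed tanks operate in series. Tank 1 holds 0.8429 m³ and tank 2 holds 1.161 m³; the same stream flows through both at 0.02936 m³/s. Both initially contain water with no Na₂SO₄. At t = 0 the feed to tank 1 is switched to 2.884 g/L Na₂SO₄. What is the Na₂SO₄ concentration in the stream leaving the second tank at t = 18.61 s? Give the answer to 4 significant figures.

Each tank obeys Vᵢ dCᵢ/dt = Q(Cᵢ₋₁ − Cᵢ), so τᵢ = Vᵢ/Q.
τ₁ = 0.8429/0.02936 = 28.7091 s; τ₂ = 1.161/0.02936 = 39.5436 s.
Tank 1: C₁ = C_in(1 − e^(−t/τ₁)). Tank 2 (τ₁ ≠ τ₂): C₂ = C_in[1 − (τ₁ e^(−t/τ₁) − τ₂ e^(−t/τ₂))/(τ₁ − τ₂)].
At t = 18.61: e^(−t/τ₁) = 0.522973, e^(−t/τ₂) = 0.624615.
C₂ = 2.884·[1 − (28.7091·0.522973 − 39.5436·0.624615)/(-10.8345)] = 2.884·0.106054 = 0.305859 g/L.

0.3059 g/L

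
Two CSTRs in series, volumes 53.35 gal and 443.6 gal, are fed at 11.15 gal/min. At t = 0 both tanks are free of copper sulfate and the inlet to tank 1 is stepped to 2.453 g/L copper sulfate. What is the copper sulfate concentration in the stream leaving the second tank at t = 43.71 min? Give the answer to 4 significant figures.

1.524 g/L

Each tank obeys Vᵢ dCᵢ/dt = Q(Cᵢ₋₁ − Cᵢ), so τᵢ = Vᵢ/Q.
τ₁ = 53.35/11.15 = 4.78475 min; τ₂ = 443.6/11.15 = 39.7848 min.
Tank 1: C₁ = C_in(1 − e^(−t/τ₁)). Tank 2 (τ₁ ≠ τ₂): C₂ = C_in[1 − (τ₁ e^(−t/τ₁) − τ₂ e^(−t/τ₂))/(τ₁ − τ₂)].
At t = 43.71: e^(−t/τ₁) = 0.000107796, e^(−t/τ₂) = 0.333317.
C₂ = 2.453·[1 − (4.78475·0.000107796 − 39.7848·0.333317)/(-35.0000)] = 2.453·0.621131 = 1.52363 g/L.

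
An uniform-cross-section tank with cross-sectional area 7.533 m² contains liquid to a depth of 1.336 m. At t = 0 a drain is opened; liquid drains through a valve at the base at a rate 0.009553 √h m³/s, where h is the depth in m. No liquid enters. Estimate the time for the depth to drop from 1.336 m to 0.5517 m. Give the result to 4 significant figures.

A dh/dt = −Q_out = −0.009553 √h.
This is separable: 2 d(√h)/dt = −0.009553/A, so √h = √h₀ − (0.009553/(2A)) t.
t = 2A(√h₀ − √h)/0.009553 = 2·7.533·(√1.336 − √0.5517)/0.009553
  = 15.0660 × (1.15585 − 0.742765) / 0.009553 = 651.482 s.

651.5 s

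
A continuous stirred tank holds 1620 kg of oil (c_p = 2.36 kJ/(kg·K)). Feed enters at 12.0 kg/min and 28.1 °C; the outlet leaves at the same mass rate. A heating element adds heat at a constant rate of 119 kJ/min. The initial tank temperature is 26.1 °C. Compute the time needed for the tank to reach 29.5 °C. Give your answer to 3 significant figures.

107 min

M c_p dT/dt = ṁ c_p (T_in − T) + Q̇.
τ = M/ṁ = 135.00 min; T_ss = T_in + Q̇/(ṁ c_p) = 32.302 °C.
T(t) = T_ss + (T₀ − T_ss) e^(−t/τ). Set T = 29.5:
e^(−t/τ) = (29.5 − 32.302)/(26.1 − 32.302) = 0.45179
t = −135.00 · ln(0.45179) = 107.26 min.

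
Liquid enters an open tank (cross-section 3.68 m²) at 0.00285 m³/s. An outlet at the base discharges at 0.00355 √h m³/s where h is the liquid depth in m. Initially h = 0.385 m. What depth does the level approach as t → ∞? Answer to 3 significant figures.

0.645 m

Accumulation of liquid (constant cross-section A): A dh/dt = Q_in − 0.00355 √h. At steady state dh/dt = 0:
Q_in = 0.00355 √h_ss ⇒ √h_ss = 0.00285/0.00355 = 0.80282.
h_ss = 0.80282² = 0.64451 m. (Since h₀ = 0.385 m < h_ss, the level will rise toward this value.)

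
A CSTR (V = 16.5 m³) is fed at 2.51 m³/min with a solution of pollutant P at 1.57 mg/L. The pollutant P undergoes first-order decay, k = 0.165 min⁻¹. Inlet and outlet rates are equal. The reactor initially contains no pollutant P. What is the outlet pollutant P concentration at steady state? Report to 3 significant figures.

Species balance: V dC/dt = Q C_in − Q C − k V C.
At steady state: 0 = Q C_in − (Q + kV) C_ss, so C_ss = Q C_in/(Q + kV).
C_ss = 2.51·1.57/(2.51 + 0.165·16.5) = 3.9407/5.2325 = 0.75312 mg/L.

0.753 mg/L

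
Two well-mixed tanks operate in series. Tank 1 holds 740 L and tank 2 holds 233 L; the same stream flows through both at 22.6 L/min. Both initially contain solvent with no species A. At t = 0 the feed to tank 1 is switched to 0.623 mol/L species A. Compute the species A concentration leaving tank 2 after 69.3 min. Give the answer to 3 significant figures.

Each tank obeys Vᵢ dCᵢ/dt = Q(Cᵢ₋₁ − Cᵢ), so τᵢ = Vᵢ/Q.
τ₁ = 740/22.6 = 32.743 min; τ₂ = 233/22.6 = 10.310 min.
Solving the cascade with C₁(0)=C₂(0)=0 gives C₂(t) = C_in[1 − (τ₁ e^(−t/τ₁) − τ₂ e^(−t/τ₂))/(τ₁ − τ₂)].
At t = 69.3: e^(−t/τ₁) = 0.12046, e^(−t/τ₂) = 0.0012044.
C₂ = 0.623·[1 − (32.743·0.12046 − 10.310·0.0012044)/(22.434)] = 0.623·0.82474 = 0.51381 mol/L.

0.514 mol/L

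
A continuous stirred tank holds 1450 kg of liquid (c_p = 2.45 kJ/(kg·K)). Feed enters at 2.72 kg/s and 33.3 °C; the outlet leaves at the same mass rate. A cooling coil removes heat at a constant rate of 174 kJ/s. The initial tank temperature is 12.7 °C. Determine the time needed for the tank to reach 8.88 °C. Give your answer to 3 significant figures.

M c_p dT/dt = ṁ c_p (T_in − T) − Q̇.
τ = M/ṁ = 533.09 s; T_ss = T_in − Q̇/(ṁ c_p) = 7.1896 °C.
T(t) = T_ss + (T₀ − T_ss) e^(−t/τ). Set T = 8.88:
e^(−t/τ) = (8.88 − 7.1896)/(12.7 − 7.1896) = 0.30677
t = −533.09 · ln(0.30677) = 629.93 s.

630 s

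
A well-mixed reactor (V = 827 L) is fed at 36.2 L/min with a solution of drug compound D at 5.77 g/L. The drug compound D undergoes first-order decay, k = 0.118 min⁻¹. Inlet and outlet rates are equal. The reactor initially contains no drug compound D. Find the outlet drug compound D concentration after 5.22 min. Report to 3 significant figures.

Species balance: V dC/dt = Q C_in − Q C − k V C.
dC/dt = (Q/V) C_in − (Q/V + k) C; effective rate a = Q/V + k = 0.043773 + 0.118 = 0.16177 min⁻¹.
C_ss = Q C_in/(Q + kV) = 1.5613 g/L; C(t) = C_ss + (C₀ − C_ss) e^(−a t).
C(5.22) = 1.5613 + (-1.5613)·e^(−0.16177·5.22) = 1.5613 + (-1.5613)·0.42979 = 0.89024 g/L.

0.890 g/L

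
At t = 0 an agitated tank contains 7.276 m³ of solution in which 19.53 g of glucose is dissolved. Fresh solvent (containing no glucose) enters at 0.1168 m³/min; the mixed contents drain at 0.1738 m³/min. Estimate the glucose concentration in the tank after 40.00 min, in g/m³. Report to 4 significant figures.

Let m(t) be the amount of glucose. Volume: V(t) = V₀ + (Q_in − Q_out) t = 7.276 − 0.0570000 t; V(40.00) = 4.99600 m³.
No glucose enters, so dm/dt = −Q_out · (m/V).
Separate: dm/m = −Q_out dt/V(t) ⇒ ln(m/m₀) = −(Q_out/(Q_in−Q_out)) ln(V/V₀).
m = m₀ (V₀/V)^(Q_out/(Q_in−Q_out)) = 19.53 × (7.276/4.99600)^(-3.04912) = 6.20685 g.
C = m/V = 6.20685/4.99600 = 1.24236 g/m³.

1.242 g/m³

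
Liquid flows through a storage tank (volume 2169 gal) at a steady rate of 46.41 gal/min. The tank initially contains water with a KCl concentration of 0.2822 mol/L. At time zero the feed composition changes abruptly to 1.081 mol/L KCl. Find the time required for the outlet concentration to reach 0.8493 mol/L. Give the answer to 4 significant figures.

Unsteady species balance (constant V, well mixed): V dC/dt = Q(C_in − C), so τ = V/Q = 46.7356 min.
C(t) = C_in + (C₀ − C_in) e^(−t/τ). Set C = 0.8493 and solve for t:
e^(−t/τ) = (C − C_in)/(C₀ − C_in) = (0.8493 − 1.081)/(0.2822 − 1.081) = 0.290060
t = −τ ln(…) = 46.7356 × 1.23767 = 57.8431 min.

57.84 min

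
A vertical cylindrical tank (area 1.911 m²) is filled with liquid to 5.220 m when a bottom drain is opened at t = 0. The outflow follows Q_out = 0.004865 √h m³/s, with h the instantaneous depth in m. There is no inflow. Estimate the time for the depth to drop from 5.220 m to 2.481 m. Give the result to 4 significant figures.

With no inflow, A dh/dt = −0.004865 √h.
∫ h^(−1/2) dh = −(0.004865/A) ∫ dt, giving 2√h = 2√h₀ − (0.004865/A) t.
t = 2A(√h₀ − √h)/0.004865 = 2·1.911·(√5.220 − √2.481)/0.004865
  = 3.82200 × (2.28473 − 1.57512) / 0.004865 = 557.480 s.

557.5 s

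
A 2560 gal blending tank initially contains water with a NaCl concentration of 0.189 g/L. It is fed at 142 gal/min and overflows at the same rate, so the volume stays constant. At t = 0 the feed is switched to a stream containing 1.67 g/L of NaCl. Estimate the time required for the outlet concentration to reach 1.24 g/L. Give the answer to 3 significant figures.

Mass balance on the solute (V constant): V dC/dt = Q(C_in − C), so τ = V/Q = 18.028 min.
C(t) = C_in + (C₀ − C_in) e^(−t/τ). Set C = 1.24 and solve for t:
e^(−t/τ) = (C − C_in)/(C₀ − C_in) = (1.24 − 1.67)/(0.189 − 1.67) = 0.29034
t = −τ ln(…) = 18.028 × 1.2367 = 22.295 min.

22.3 min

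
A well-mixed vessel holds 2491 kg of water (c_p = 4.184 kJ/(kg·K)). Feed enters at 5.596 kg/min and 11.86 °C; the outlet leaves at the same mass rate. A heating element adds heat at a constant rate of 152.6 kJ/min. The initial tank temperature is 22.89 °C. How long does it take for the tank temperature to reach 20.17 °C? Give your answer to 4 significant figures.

411.0 min

M c_p dT/dt = ṁ c_p (T_in − T) + Q̇.
τ = M/ṁ = 445.139 min; T_ss = T_in + Q̇/(ṁ c_p) = 18.3776 °C.
T(t) = T_ss + (T₀ − T_ss) e^(−t/τ). Set T = 20.17:
e^(−t/τ) = (20.17 − 18.3776)/(22.89 − 18.3776) = 0.397222
t = −445.139 · ln(0.397222) = 410.980 min.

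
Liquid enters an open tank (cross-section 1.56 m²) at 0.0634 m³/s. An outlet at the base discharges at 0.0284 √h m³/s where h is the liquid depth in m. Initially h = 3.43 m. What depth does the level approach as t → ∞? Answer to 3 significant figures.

Mass balance (ρ constant): A dh/dt = Q_in − 0.0284 √h. At steady state dh/dt = 0:
Q_in = 0.0284 √h_ss ⇒ √h_ss = 0.0634/0.0284 = 2.2324.
h_ss = 2.2324² = 4.9836 m. (Since h₀ = 3.43 m < h_ss, the level will rise toward this value.)

4.98 m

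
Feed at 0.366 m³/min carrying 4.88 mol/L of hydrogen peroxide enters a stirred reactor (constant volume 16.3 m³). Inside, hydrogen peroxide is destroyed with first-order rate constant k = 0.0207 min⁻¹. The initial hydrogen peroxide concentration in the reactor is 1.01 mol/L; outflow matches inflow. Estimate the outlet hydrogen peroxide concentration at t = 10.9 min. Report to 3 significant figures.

1.58 mol/L

Accumulation = in − out − consumed: V dC/dt = Q C_in − Q C − k V C.
This is linear with rate a = Q/V + k = 0.043154 min⁻¹.
C_ss = Q C_in/(Q + kV) = 2.5392 mol/L; C(t) = C_ss + (C₀ − C_ss) e^(−a t).
C(10.9) = 2.5392 + (-1.5292)·e^(−0.043154·10.9) = 2.5392 + (-1.5292)·0.62477 = 1.5838 mol/L.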